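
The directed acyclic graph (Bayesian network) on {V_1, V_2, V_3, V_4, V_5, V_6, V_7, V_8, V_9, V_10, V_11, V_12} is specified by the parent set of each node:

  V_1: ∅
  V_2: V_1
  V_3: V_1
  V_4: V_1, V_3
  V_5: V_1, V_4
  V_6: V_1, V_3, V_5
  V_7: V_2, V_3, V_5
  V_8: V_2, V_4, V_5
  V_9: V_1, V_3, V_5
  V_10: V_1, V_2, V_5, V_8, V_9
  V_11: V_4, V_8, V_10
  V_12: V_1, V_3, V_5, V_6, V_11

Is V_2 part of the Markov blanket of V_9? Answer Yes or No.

Yes

V_2 is a co-parent of V_9: both are parents of V_10.
So V_2 ∈ MB(V_9).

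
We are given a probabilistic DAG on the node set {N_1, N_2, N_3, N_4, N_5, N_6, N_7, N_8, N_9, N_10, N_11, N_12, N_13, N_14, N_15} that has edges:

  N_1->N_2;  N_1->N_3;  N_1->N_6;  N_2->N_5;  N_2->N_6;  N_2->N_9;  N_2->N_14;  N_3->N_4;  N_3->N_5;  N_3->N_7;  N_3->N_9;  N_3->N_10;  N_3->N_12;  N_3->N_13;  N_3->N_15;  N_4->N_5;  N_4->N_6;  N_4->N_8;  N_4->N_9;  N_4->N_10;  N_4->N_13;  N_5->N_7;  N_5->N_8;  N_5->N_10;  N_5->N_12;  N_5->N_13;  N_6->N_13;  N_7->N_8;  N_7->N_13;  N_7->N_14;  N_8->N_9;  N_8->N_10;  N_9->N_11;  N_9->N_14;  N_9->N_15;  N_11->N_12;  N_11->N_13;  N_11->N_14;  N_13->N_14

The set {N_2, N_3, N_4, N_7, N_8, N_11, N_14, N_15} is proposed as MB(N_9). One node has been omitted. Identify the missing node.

The Markov blanket of a node is its parents, its children, and the other parents of its children.
N_9 has children N_11, N_14, N_15.
N_9's parents: N_2, N_3, N_4, N_8.
Co-parents of N_9 (other parents of its children):
  N_11 has no other parent.
  N_14 also has parents N_2, N_7, N_11, N_13.
  N_15 also has parent N_3.
MB(N_9) = {N_2, N_3, N_4, N_7, N_8, N_11, N_13, N_14, N_15}.
Comparing with the claimed set, N_13 is missing.

N_13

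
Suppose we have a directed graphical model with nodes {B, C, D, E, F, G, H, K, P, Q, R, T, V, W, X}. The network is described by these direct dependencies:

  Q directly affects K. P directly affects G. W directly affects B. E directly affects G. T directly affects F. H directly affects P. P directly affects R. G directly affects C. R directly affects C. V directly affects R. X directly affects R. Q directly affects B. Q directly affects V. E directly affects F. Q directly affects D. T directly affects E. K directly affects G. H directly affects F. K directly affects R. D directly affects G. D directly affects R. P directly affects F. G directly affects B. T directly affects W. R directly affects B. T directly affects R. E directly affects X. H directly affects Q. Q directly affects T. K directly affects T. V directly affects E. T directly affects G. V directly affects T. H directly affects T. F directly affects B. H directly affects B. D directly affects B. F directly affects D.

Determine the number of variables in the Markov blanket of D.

13

D's parents: F, Q.
Ch(D) = {B, G, R}.
Co-parents of D (other parents of its children):
  R: K, P, T, V, X
  G: E, K, P, T
  B: F, G, H, Q, R, W
MB(D) = {B, E, F, G, H, K, P, Q, R, T, V, W, X}, which has 13 nodes.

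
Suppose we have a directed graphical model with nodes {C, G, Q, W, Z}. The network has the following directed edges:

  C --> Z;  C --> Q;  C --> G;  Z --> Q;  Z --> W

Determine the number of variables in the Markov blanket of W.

1

W's parents: Z.
Children of W: none.
With no children, W has no spouses; the co-parent set is empty.
MB(W) = {Z}, which has 1 node.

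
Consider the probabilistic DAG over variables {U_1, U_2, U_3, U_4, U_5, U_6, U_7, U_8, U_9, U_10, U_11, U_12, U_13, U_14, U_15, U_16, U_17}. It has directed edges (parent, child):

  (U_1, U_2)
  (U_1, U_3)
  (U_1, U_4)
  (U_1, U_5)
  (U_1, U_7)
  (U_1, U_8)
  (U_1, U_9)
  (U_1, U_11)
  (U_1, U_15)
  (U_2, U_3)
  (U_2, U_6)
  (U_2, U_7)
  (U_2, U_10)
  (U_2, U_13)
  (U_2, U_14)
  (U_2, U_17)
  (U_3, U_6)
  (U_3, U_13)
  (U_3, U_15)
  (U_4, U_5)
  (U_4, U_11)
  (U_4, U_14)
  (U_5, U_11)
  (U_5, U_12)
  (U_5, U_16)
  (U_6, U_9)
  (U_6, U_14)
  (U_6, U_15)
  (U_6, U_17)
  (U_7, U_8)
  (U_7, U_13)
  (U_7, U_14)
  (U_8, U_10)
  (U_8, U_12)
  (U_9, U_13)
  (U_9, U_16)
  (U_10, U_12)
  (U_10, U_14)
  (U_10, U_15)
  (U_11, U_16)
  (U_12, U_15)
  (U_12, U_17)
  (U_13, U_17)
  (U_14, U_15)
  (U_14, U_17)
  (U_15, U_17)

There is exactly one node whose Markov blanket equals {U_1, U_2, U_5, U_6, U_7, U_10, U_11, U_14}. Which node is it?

The target node must have every member of {U_1, U_2, U_5, U_6, U_7, U_10, U_11, U_14} as a parent, child, or co-parent, and no others.
Parents of U_4: U_1; children: U_5, U_11, U_14; co-parents: U_1, U_2, U_5, U_6, U_7, U_10.
These exactly cover the given set, so the node is U_4.

U_4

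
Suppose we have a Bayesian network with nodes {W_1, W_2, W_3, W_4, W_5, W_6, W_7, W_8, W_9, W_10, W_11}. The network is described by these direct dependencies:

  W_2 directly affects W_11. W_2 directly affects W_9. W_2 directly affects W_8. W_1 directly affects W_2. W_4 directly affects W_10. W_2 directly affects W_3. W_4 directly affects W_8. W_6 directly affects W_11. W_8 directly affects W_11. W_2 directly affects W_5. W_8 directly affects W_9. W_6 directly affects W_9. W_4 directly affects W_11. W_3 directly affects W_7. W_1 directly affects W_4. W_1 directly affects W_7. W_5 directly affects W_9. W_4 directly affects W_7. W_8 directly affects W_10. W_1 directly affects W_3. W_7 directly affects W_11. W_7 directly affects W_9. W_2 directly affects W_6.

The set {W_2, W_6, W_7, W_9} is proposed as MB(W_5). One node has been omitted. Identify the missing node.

Recall MB(v) = parents ∪ children ∪ spouses, where spouses are the other parents of v's children.
Ch(W_5) = {W_9}.
Parents of W_5: W_2.
Parents of each child, excluding W_5:
  parents(W_9) \ {W_5} = {W_2, W_6, W_7, W_8}.
MB(W_5) = {W_2, W_6, W_7, W_8, W_9}.
Comparing with the claimed set, W_8 is missing.

W_8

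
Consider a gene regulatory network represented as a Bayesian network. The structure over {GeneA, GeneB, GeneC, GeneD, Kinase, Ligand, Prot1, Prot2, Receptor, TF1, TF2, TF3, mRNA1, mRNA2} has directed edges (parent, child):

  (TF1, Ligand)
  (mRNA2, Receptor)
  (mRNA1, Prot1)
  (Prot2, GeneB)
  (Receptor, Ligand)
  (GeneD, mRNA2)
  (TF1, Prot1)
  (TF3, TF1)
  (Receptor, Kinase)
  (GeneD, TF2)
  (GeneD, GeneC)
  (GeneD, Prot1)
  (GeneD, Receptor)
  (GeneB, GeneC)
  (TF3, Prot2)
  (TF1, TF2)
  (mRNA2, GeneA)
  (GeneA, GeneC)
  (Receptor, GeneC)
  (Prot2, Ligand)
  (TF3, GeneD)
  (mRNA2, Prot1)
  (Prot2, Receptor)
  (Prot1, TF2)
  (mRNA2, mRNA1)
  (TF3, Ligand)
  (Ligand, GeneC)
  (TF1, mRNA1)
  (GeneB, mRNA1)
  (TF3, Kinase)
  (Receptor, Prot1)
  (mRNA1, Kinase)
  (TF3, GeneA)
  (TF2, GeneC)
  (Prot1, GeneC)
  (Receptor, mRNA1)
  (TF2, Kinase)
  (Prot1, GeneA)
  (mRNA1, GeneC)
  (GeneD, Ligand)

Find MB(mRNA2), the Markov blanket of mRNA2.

By definition, MB(mRNA2) is built from mRNA2's parents, mRNA2's children, and the co-parents of mRNA2.
Pa(mRNA2) = {GeneD}.
mRNA2 has children GeneA, Prot1, Receptor, mRNA1.
For each child, the remaining parents (spouses of mRNA2):
  Receptor also has parents GeneD, Prot2.
  parents(mRNA1) \ {mRNA2} = {GeneB, Receptor, TF1}.
  Prot1 also has parents GeneD, Receptor, TF1, mRNA1.
  GeneA also has parents Prot1, TF3.
Taking the union gives {GeneA, GeneB, GeneD, Prot1, Prot2, Receptor, TF1, TF3, mRNA1}.

{GeneA, GeneB, GeneD, Prot1, Prot2, Receptor, TF1, TF3, mRNA1}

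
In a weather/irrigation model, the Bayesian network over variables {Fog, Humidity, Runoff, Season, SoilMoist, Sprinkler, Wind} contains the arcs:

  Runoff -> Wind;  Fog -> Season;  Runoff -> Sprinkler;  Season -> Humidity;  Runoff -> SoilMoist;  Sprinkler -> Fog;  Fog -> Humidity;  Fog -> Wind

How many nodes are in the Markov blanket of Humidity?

2

Recall MB(v) = parents ∪ children ∪ spouses, where spouses are the other parents of v's children.
Humidity has no children.
Humidity has parents Fog, Season.
Humidity has no children, so there are no co-parents.
MB(Humidity) = {Fog, Season}, which has 2 nodes.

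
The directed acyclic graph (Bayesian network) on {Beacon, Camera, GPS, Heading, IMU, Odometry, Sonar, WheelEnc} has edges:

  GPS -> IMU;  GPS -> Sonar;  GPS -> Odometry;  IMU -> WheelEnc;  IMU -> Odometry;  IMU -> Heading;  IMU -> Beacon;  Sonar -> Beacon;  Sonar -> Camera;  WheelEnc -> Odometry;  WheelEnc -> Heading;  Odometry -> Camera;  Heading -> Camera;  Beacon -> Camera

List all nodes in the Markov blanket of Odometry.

Recall MB(v) = parents ∪ children ∪ spouses, where spouses are the other parents of v's children.
Odometry has parents GPS, IMU, WheelEnc.
Ch(Odometry) = {Camera}.
Co-parents of Odometry (other parents of its children):
  Camera's other parents are Beacon, Heading, Sonar.
So the Markov blanket of Odometry is {Beacon, Camera, GPS, Heading, IMU, Sonar, WheelEnc}.

{Beacon, Camera, GPS, Heading, IMU, Sonar, WheelEnc}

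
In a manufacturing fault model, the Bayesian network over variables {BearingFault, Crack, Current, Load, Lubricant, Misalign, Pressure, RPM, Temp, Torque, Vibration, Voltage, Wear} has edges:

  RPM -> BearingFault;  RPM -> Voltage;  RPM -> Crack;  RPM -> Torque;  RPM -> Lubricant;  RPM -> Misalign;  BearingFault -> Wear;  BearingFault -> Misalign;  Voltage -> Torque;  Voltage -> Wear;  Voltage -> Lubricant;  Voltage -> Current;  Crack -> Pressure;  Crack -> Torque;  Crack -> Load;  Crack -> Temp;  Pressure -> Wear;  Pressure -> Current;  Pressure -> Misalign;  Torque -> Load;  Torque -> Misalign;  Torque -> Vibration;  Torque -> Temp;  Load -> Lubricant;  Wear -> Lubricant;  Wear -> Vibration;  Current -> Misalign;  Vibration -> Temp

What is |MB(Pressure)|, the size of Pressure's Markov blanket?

8

A node's Markov blanket = Pa ∪ Ch ∪ (parents of Ch other than the node itself).
Pa(Pressure) = {Crack}.
Pressure has children Current, Misalign, Wear.
For each child, the remaining parents (spouses of Pressure):
  Wear also has parents BearingFault, Voltage.
  Current's other parent is Voltage.
  Misalign also has parents BearingFault, Current, RPM, Torque.
MB(Pressure) = {BearingFault, Crack, Current, Misalign, RPM, Torque, Voltage, Wear}, which has 8 nodes.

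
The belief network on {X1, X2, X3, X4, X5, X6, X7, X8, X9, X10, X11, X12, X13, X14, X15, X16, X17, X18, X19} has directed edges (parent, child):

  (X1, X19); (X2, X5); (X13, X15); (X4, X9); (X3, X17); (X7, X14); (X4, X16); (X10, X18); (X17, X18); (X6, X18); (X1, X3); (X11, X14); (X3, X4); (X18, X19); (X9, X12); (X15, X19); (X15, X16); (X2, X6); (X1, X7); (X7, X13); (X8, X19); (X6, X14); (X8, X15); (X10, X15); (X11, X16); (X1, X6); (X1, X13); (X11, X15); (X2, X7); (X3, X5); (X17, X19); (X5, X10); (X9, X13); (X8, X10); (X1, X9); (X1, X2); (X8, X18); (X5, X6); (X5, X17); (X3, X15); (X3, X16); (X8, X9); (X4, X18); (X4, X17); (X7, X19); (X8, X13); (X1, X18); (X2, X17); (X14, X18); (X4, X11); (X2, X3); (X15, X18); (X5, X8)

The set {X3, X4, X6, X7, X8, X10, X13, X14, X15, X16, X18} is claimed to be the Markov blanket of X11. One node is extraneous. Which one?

The Markov blanket of a node is its parents, its children, and the other parents of its children.
Parents of X11: X4.
X11's children: X14, X15, X16.
Parents of each child, excluding X11:
  X14: X6, X7
  X15: X3, X8, X10, X13
  X16: X3, X4, X15
MB(X11) = {X3, X4, X6, X7, X8, X10, X13, X14, X15, X16}.
X18 is neither a parent, child, nor co-parent of X11, so it does not belong.

X18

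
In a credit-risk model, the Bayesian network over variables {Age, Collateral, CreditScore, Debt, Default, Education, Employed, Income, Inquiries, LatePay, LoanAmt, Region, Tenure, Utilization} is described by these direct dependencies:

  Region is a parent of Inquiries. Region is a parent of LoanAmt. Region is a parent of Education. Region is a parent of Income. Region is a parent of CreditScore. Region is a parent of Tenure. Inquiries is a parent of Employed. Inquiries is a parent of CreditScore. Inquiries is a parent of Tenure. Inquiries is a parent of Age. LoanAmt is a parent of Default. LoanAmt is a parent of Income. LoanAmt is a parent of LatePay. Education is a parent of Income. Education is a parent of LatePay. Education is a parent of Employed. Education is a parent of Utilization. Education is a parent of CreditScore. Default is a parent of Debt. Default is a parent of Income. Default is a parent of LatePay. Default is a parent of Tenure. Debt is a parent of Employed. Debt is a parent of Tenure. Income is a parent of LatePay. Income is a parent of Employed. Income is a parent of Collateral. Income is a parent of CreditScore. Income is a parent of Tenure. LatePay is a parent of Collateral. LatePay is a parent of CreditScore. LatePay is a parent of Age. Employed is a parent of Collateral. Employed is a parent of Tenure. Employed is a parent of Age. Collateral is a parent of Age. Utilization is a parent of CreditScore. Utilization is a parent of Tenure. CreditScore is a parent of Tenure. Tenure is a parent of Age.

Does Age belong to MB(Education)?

No

A node's Markov blanket = Pa ∪ Ch ∪ (parents of Ch other than the node itself).
Parents of Education: Region.
Education has children CreditScore, Employed, Income, LatePay, Utilization.
Parents of each child, excluding Education:
  Income: Default, LoanAmt, Region
  LatePay: Default, Income, LoanAmt
  Employed: Debt, Income, Inquiries
  Utilization: —
  CreditScore: Income, Inquiries, LatePay, Region, Utilization
MB(Education) = {CreditScore, Debt, Default, Employed, Income, Inquiries, LatePay, LoanAmt, Region, Utilization}; Age is not in this set.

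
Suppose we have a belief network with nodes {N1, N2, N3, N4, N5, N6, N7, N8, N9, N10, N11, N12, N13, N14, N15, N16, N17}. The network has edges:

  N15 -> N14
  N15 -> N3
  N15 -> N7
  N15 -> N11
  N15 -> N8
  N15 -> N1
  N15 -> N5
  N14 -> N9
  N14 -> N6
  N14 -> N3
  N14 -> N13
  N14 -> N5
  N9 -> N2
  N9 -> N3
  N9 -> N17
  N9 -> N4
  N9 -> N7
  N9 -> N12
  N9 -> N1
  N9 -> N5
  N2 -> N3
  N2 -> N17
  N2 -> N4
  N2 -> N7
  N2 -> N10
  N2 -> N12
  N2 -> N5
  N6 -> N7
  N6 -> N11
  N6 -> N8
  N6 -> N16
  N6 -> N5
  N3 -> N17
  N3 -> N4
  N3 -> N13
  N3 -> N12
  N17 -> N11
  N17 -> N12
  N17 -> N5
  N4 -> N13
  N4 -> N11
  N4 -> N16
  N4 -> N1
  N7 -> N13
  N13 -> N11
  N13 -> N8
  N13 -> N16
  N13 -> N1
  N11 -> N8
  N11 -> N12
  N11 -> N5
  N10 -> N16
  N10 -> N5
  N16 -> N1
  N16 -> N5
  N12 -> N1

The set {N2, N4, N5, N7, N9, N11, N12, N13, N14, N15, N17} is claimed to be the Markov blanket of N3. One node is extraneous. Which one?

By definition, MB(N3) is built from N3's parents, N3's children, and the co-parents of N3.
Pa(N3) = {N2, N9, N14, N15}.
N3 has children N4, N12, N13, N17.
Parents of each child, excluding N3:
  N17: N2, N9
  N4: N2, N9
  N13: N4, N7, N14
  N12: N2, N9, N11, N17
MB(N3) = {N2, N4, N7, N9, N11, N12, N13, N14, N15, N17}.
N5 is neither a parent, child, nor co-parent of N3, so it does not belong.

N5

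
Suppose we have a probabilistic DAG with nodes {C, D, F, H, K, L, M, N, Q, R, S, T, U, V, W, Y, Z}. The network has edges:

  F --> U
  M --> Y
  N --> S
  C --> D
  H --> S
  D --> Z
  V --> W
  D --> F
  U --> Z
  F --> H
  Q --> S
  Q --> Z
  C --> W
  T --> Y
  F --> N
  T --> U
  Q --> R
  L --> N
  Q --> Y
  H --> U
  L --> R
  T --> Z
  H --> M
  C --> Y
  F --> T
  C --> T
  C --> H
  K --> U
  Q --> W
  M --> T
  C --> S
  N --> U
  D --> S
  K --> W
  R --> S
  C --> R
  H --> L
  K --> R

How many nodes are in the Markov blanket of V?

By definition, MB(V) is built from V's parents, V's children, and the co-parents of V.
Ch(V) = {W}.
V has no parents.
Other parents of V's children:
  parents(W) \ {V} = {C, K, Q}.
MB(V) = {C, K, Q, W}, which has 4 nodes.

4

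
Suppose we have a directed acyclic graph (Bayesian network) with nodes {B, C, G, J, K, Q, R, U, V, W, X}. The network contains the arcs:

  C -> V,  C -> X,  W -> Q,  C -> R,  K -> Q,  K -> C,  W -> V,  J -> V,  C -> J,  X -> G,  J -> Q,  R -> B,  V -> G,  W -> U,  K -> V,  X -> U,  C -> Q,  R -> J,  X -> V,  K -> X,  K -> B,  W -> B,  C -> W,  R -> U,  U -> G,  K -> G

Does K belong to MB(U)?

K is a co-parent of U: both are parents of G.
So K ∈ MB(U).

Yes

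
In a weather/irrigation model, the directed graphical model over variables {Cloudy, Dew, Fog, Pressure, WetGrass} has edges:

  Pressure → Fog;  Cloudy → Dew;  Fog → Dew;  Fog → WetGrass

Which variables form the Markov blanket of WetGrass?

{Fog}

A node's Markov blanket = Pa ∪ Ch ∪ (parents of Ch other than the node itself).
Parents of WetGrass: Fog.
WetGrass's children: none.
WetGrass has no children, so there are no co-parents.
Union: {Fog} ∪ {} ∪ {} = {Fog}.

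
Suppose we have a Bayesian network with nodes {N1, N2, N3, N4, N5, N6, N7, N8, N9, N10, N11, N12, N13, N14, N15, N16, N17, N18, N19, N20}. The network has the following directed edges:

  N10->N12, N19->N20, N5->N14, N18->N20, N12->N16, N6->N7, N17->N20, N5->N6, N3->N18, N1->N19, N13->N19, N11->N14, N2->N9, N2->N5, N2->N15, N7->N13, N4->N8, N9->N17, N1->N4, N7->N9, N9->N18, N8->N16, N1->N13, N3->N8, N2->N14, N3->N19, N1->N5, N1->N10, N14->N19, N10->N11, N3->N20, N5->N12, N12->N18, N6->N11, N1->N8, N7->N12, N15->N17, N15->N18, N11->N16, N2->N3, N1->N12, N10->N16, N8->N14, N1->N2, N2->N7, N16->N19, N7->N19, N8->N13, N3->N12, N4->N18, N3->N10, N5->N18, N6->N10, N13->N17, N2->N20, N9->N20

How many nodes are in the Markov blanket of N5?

14

N5 has parents N1, N2.
N5 has children N6, N12, N14, N18.
Co-parents of N5 (other parents of its children):
  N6: —
  N12: N1, N3, N7, N10
  N14: N2, N8, N11
  N18: N3, N4, N9, N12, N15
MB(N5) = {N1, N2, N3, N4, N6, N7, N8, N9, N10, N11, N12, N14, N15, N18}, which has 14 nodes.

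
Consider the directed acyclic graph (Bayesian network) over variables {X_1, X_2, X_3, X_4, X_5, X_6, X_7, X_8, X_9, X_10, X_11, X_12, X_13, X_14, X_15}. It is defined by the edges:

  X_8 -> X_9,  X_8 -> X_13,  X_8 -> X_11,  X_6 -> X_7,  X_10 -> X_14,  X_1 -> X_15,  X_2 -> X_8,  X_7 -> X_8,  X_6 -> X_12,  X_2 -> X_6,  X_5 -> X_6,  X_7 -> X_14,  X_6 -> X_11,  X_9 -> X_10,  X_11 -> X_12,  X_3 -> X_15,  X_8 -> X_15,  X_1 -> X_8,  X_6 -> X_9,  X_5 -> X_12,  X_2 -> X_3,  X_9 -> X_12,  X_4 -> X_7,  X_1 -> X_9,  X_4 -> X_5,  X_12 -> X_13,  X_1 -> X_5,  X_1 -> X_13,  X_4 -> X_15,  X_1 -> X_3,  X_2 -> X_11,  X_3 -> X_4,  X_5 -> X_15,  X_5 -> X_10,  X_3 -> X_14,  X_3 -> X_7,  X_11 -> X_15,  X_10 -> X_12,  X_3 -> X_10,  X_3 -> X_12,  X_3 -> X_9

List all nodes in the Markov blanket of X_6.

{X_1, X_2, X_3, X_4, X_5, X_7, X_8, X_9, X_10, X_11, X_12}

The Markov blanket of a node is its parents, its children, and the other parents of its children.
Pa(X_6) = {X_2, X_5}.
Children of X_6: X_7, X_9, X_11, X_12.
Parents of each child, excluding X_6:
  X_7: X_3, X_4
  X_9: X_1, X_3, X_8
  X_11: X_2, X_8
  X_12: X_3, X_5, X_9, X_10, X_11
So the Markov blanket of X_6 is {X_1, X_2, X_3, X_4, X_5, X_7, X_8, X_9, X_10, X_11, X_12}.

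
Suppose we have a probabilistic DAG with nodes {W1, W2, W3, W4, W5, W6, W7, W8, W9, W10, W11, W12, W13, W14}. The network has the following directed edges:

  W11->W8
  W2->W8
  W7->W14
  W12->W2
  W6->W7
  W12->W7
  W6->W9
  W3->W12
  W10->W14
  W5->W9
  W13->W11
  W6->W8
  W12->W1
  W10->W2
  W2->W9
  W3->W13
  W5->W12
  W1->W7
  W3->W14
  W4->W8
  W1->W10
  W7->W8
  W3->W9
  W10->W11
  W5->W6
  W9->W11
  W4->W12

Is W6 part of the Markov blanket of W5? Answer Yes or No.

Yes

W6 is a child of W5.
So W6 ∈ MB(W5).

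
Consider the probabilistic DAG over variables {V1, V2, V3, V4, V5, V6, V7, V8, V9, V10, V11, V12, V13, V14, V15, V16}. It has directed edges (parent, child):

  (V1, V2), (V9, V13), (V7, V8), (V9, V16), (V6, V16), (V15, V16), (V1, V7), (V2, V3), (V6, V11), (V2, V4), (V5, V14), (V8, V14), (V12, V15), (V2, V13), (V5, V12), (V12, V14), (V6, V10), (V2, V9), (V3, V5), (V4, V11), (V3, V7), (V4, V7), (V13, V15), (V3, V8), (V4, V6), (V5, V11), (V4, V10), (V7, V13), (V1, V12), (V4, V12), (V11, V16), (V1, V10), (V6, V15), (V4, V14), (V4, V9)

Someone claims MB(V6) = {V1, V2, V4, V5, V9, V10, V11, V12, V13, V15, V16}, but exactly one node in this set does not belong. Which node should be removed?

V6's parents: V4.
V6 has children V10, V11, V15, V16.
Parents of each child, excluding V6:
  V10's other parents are V1, V4.
  V11 also has parents V4, V5.
  V15 also has parents V12, V13.
  V16's other parents are V9, V11, V15.
MB(V6) = {V1, V4, V5, V9, V10, V11, V12, V13, V15, V16}.
V2 is neither a parent, child, nor co-parent of V6, so it does not belong.

V2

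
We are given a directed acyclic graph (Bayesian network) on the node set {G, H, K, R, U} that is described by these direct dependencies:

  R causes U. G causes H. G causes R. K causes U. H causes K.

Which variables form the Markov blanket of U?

The Markov blanket of a node is its parents, its children, and the other parents of its children.
Pa(U) = {K, R}.
Children of U: none.
With no children, U has no spouses; the co-parent set is empty.
So the Markov blanket of U is {K, R}.

{K, R}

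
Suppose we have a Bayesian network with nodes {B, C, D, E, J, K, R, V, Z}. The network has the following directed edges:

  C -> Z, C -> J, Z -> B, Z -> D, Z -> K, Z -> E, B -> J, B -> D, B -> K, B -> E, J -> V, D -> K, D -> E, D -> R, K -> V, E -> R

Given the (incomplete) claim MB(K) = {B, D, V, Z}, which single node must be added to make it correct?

J

K's children: V.
Pa(K) = {B, D, Z}.
Parents of each child, excluding K:
  parents(V) \ {K} = {J}.
MB(K) = {B, D, J, V, Z}.
Comparing with the claimed set, J is missing.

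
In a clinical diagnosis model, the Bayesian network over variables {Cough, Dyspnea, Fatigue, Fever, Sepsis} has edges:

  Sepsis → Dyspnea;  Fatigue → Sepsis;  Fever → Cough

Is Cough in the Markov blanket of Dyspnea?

No

Recall MB(v) = parents ∪ children ∪ spouses, where spouses are the other parents of v's children.
Dyspnea has parent Sepsis.
Dyspnea has no children.
With no children, Dyspnea has no spouses; the co-parent set is empty.
MB(Dyspnea) = {Sepsis}; Cough is not in this set.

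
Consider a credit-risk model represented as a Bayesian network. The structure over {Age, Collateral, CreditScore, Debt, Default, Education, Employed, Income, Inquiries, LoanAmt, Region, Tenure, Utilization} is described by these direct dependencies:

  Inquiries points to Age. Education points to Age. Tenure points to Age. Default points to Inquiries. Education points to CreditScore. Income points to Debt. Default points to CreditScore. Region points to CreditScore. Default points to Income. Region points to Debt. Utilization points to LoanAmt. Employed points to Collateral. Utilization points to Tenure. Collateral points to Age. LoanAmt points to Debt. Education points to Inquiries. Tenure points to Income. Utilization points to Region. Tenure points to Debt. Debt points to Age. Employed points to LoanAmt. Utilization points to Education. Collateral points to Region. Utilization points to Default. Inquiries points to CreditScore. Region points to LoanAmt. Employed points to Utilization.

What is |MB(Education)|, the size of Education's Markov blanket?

9

The Markov blanket of a node is its parents, its children, and the other parents of its children.
Education has children Age, CreditScore, Inquiries.
Education's parents: Utilization.
Co-parents of Education (other parents of its children):
  Inquiries's other parent is Default.
  parents(Age) \ {Education} = {Collateral, Debt, Inquiries, Tenure}.
  CreditScore also has parents Default, Inquiries, Region.
MB(Education) = {Age, Collateral, CreditScore, Debt, Default, Inquiries, Region, Tenure, Utilization}, which has 9 nodes.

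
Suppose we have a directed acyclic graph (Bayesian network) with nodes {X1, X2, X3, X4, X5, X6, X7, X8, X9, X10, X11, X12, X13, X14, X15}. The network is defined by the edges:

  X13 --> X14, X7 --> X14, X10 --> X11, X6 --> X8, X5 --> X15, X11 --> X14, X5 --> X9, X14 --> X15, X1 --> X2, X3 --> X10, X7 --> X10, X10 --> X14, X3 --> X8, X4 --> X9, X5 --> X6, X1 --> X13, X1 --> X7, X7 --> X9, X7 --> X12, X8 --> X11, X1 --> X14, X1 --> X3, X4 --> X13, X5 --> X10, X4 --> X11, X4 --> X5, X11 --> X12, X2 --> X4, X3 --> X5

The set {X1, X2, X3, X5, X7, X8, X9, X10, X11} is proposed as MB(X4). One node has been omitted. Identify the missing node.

X13

A node's Markov blanket = Pa ∪ Ch ∪ (parents of Ch other than the node itself).
X4 has parent X2.
X4's children: X5, X9, X11, X13.
For each child, the remaining parents (spouses of X4):
  X5's other parent is X3.
  X9's other parents are X5, X7.
  X11's other parents are X8, X10.
  X13 also has parent X1.
MB(X4) = {X1, X2, X3, X5, X7, X8, X9, X10, X11, X13}.
Comparing with the claimed set, X13 is missing.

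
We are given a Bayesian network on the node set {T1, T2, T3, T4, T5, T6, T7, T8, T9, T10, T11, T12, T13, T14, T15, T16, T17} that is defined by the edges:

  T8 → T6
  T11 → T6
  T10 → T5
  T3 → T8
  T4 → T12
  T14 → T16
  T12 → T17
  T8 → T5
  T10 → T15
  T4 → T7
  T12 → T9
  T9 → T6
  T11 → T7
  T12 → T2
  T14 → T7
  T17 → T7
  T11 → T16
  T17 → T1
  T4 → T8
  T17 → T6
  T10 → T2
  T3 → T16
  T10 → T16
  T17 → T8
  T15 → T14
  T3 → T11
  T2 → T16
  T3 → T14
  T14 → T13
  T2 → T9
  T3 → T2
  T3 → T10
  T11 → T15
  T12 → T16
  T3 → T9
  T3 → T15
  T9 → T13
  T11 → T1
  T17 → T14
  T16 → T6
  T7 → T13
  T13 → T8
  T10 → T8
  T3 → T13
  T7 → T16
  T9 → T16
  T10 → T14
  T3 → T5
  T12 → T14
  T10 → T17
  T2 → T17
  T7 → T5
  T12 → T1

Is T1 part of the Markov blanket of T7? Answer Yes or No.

The Markov blanket of a node is its parents, its children, and the other parents of its children.
Parents of T7: T4, T11, T14, T17.
Ch(T7) = {T5, T13, T16}.
Parents of each child, excluding T7:
  T13 also has parents T3, T9, T14.
  T5 also has parents T3, T8, T10.
  parents(T16) \ {T7} = {T2, T3, T9, T10, T11, T12, T14}.
MB(T7) = {T2, T3, T4, T5, T8, T9, T10, T11, T12, T13, T14, T16, T17}; T1 is not in this set.

No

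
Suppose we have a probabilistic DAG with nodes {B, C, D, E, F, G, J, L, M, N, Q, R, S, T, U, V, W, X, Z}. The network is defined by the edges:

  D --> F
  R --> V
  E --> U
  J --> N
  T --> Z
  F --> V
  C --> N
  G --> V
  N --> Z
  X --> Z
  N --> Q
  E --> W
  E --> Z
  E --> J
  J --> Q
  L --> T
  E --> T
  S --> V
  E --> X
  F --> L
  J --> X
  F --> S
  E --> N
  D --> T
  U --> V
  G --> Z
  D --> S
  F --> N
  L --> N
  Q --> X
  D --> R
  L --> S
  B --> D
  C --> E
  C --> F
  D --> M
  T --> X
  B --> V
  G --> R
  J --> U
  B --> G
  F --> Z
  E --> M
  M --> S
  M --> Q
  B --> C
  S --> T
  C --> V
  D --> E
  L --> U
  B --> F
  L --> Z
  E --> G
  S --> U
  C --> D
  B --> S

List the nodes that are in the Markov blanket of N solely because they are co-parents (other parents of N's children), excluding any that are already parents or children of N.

Children of N: Q, Z.
  parents(Q) \ {N} = {J, M}.
  Z also has parents E, F, G, L, T, X.
Excluding nodes already adjacent to N (C, E, F, J, L, Q, Z), the co-parent-only contribution is {G, M, T, X}.

{G, M, T, X}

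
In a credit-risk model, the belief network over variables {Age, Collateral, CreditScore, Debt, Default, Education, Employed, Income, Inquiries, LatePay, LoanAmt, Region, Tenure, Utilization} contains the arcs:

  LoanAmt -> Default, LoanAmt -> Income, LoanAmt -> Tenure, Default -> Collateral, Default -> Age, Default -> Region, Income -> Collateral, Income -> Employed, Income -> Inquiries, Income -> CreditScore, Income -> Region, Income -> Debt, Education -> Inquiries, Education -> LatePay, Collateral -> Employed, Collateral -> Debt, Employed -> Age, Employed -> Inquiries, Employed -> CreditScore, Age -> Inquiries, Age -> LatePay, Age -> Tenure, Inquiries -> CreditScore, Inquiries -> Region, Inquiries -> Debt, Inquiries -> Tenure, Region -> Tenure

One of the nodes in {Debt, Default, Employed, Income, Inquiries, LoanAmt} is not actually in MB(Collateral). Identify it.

LoanAmt

Collateral has parents Default, Income.
Ch(Collateral) = {Debt, Employed}.
For each child, the remaining parents (spouses of Collateral):
  Employed: Income
  Debt: Income, Inquiries
MB(Collateral) = {Debt, Default, Employed, Income, Inquiries}.
LoanAmt is neither a parent, child, nor co-parent of Collateral, so it does not belong.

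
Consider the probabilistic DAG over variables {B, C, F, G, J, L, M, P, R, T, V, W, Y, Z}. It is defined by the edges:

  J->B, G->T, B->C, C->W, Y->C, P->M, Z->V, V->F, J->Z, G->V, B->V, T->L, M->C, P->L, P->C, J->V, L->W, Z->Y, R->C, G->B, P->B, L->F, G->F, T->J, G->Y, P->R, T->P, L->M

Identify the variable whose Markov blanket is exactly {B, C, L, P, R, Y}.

M

The target node must have every member of {B, C, L, P, R, Y} as a parent, child, or co-parent, and no others.
Parents of M: L, P; children: C; co-parents: B, P, R, Y.
These exactly cover the given set, so the node is M.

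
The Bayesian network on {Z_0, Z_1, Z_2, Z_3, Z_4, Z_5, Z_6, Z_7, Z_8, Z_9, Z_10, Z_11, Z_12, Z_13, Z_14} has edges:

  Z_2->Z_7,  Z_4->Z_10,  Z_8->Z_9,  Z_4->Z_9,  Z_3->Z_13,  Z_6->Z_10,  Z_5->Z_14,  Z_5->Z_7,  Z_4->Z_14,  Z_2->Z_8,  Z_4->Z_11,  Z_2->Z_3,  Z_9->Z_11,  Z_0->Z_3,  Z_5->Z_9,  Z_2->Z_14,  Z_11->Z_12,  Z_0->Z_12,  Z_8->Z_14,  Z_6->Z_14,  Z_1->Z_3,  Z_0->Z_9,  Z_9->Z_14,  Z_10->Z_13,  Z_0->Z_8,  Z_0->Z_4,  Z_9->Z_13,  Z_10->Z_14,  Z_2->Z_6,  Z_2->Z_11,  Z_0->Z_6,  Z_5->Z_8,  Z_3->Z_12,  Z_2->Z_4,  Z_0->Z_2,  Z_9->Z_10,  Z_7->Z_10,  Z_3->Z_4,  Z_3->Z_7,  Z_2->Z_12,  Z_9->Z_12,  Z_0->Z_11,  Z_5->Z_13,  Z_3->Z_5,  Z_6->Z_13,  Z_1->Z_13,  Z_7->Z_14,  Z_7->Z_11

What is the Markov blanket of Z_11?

{Z_0, Z_2, Z_3, Z_4, Z_7, Z_9, Z_12}

Parents of Z_11: Z_0, Z_2, Z_4, Z_7, Z_9.
Z_11's children: Z_12.
For each child, the remaining parents (spouses of Z_11):
  parents(Z_12) \ {Z_11} = {Z_0, Z_2, Z_3, Z_9}.
Union: {Z_0, Z_2, Z_4, Z_7, Z_9} ∪ {Z_12} ∪ {Z_0, Z_2, Z_3, Z_9} = {Z_0, Z_2, Z_3, Z_4, Z_7, Z_9, Z_12}.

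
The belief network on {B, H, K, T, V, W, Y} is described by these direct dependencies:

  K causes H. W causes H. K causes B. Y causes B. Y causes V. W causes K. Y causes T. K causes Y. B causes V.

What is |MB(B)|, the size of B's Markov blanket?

3

Pa(B) = {K, Y}.
B has child V.
Other parents of B's children:
  V's other parent is Y.
MB(B) = {K, V, Y}, which has 3 nodes.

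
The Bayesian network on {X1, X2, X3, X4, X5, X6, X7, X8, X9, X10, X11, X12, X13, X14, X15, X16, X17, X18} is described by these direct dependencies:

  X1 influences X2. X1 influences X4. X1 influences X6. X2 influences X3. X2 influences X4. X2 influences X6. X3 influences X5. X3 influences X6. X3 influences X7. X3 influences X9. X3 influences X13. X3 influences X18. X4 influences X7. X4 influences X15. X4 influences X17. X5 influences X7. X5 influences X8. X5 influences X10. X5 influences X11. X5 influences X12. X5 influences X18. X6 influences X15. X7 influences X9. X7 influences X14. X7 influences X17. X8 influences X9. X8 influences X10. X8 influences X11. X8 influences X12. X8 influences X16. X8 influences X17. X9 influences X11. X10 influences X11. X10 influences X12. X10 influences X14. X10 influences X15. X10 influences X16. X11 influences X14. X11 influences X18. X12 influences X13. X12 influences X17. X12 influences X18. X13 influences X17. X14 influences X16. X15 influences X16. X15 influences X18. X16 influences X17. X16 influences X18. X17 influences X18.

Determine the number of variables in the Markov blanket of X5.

12

Pa(X5) = {X3}.
Ch(X5) = {X7, X8, X10, X11, X12, X18}.
Parents of each child, excluding X5:
  X7: X3, X4
  X8: —
  X10: X8
  X11: X8, X9, X10
  X12: X8, X10
  X18: X3, X11, X12, X15, X16, X17
MB(X5) = {X3, X4, X7, X8, X9, X10, X11, X12, X15, X16, X17, X18}, which has 12 nodes.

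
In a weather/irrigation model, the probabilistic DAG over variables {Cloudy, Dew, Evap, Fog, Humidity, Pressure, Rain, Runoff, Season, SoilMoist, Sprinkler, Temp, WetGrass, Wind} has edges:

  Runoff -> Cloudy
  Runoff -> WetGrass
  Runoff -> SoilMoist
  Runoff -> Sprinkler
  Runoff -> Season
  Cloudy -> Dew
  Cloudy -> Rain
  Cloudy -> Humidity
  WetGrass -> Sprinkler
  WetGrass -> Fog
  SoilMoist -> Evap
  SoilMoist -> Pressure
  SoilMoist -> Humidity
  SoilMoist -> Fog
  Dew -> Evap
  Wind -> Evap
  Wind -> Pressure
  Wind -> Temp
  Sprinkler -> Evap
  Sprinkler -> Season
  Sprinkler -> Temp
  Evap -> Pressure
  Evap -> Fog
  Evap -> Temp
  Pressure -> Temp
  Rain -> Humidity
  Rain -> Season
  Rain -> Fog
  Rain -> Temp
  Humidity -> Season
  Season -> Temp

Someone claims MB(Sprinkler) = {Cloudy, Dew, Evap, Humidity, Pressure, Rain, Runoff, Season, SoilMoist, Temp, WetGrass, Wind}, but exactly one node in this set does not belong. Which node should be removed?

Cloudy

Recall MB(v) = parents ∪ children ∪ spouses, where spouses are the other parents of v's children.
Parents of Sprinkler: Runoff, WetGrass.
Sprinkler has children Evap, Season, Temp.
Co-parents of Sprinkler (other parents of its children):
  parents(Evap) \ {Sprinkler} = {Dew, SoilMoist, Wind}.
  parents(Season) \ {Sprinkler} = {Humidity, Rain, Runoff}.
  parents(Temp) \ {Sprinkler} = {Evap, Pressure, Rain, Season, Wind}.
MB(Sprinkler) = {Dew, Evap, Humidity, Pressure, Rain, Runoff, Season, SoilMoist, Temp, WetGrass, Wind}.
Cloudy is neither a parent, child, nor co-parent of Sprinkler, so it does not belong.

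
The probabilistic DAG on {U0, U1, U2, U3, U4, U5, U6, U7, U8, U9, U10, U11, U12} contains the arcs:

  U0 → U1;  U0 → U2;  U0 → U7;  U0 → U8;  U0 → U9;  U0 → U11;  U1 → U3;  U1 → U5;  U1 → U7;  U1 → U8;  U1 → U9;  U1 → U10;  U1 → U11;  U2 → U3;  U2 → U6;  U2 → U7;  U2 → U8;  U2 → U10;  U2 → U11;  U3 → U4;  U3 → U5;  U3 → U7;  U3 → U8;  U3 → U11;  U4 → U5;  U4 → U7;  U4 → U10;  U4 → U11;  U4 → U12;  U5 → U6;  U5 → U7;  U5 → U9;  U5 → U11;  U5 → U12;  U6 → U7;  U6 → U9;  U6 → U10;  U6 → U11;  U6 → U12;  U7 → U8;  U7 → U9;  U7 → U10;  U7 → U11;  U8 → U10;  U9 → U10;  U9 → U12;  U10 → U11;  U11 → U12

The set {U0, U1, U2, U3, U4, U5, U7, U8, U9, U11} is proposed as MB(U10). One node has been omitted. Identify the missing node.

U6

U10's children: U11.
Parents of U10: U1, U2, U4, U6, U7, U8, U9.
Parents of each child, excluding U10:
  U11 also has parents U0, U1, U2, U3, U4, U5, U6, U7.
MB(U10) = {U0, U1, U2, U3, U4, U5, U6, U7, U8, U9, U11}.
Comparing with the claimed set, U6 is missing.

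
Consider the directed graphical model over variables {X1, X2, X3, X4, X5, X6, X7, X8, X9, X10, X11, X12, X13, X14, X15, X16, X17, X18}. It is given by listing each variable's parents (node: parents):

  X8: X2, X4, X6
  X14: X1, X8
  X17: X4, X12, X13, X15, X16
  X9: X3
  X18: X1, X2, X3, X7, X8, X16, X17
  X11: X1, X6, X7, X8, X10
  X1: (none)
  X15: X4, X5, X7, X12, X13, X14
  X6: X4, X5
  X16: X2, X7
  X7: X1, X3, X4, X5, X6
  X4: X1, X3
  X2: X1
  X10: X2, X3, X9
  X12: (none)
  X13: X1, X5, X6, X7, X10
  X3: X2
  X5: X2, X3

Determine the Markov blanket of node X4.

{X1, X2, X3, X5, X6, X7, X8, X12, X13, X14, X15, X16, X17}

A node's Markov blanket = Pa ∪ Ch ∪ (parents of Ch other than the node itself).
Children of X4: X6, X7, X8, X15, X17.
Pa(X4) = {X1, X3}.
Co-parents of X4 (other parents of its children):
  parents(X6) \ {X4} = {X5}.
  X7's other parents are X1, X3, X5, X6.
  X8 also has parents X2, X6.
  X15 also has parents X5, X7, X12, X13, X14.
  parents(X17) \ {X4} = {X12, X13, X15, X16}.
Taking the union gives {X1, X2, X3, X5, X6, X7, X8, X12, X13, X14, X15, X16, X17}.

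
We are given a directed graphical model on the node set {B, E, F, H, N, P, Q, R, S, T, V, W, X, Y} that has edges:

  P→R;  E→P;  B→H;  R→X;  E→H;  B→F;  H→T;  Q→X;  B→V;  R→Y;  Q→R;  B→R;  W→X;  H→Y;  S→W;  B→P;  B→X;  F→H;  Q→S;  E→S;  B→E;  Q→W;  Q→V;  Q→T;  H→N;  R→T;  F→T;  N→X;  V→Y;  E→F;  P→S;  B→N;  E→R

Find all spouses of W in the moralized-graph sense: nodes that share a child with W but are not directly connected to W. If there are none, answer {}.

Children of W: X.
  X's other parents are B, N, Q, R.
Excluding nodes already adjacent to W (Q, S, X), the co-parent-only contribution is {B, N, R}.

{B, N, R}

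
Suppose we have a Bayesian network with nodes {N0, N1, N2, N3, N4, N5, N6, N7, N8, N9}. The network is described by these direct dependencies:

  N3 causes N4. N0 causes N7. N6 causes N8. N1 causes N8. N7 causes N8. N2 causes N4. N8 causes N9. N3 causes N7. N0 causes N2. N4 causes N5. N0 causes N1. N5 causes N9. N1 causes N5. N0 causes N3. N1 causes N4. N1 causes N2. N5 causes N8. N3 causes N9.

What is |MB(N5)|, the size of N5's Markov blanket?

7

N5 has children N8, N9.
Parents of N5: N1, N4.
Other parents of N5's children:
  N8: N1, N6, N7
  N9: N3, N8
MB(N5) = {N1, N3, N4, N6, N7, N8, N9}, which has 7 nodes.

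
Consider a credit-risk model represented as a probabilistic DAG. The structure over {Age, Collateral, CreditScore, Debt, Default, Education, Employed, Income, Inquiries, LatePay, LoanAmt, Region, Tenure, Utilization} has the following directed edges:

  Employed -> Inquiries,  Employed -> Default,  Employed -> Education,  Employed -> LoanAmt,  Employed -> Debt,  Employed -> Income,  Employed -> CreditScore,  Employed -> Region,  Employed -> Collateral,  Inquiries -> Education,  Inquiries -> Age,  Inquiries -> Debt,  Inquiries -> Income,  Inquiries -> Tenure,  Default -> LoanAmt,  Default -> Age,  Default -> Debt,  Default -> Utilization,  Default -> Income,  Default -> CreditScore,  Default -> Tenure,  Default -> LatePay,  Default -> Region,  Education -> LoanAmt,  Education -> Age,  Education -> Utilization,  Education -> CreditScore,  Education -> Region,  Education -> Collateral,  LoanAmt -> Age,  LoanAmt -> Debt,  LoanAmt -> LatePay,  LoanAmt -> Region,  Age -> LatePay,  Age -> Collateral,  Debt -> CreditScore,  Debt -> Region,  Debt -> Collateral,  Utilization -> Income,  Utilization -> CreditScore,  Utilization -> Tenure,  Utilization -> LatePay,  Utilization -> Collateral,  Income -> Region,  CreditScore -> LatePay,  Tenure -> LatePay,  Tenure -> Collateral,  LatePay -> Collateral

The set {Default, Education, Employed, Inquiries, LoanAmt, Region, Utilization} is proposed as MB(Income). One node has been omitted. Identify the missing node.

Debt

Recall MB(v) = parents ∪ children ∪ spouses, where spouses are the other parents of v's children.
Income's parents: Default, Employed, Inquiries, Utilization.
Income's children: Region.
For each child, the remaining parents (spouses of Income):
  Region's other parents are Debt, Default, Education, Employed, LoanAmt.
MB(Income) = {Debt, Default, Education, Employed, Inquiries, LoanAmt, Region, Utilization}.
Comparing with the claimed set, Debt is missing.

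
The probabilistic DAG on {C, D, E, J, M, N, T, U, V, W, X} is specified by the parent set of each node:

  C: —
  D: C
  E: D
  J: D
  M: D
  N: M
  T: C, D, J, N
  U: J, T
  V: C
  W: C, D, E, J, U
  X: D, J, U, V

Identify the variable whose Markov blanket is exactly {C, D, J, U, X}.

V

The target node must have every member of {C, D, J, U, X} as a parent, child, or co-parent, and no others.
Parents of V: C; children: X; co-parents: D, J, U.
These exactly cover the given set, so the node is V.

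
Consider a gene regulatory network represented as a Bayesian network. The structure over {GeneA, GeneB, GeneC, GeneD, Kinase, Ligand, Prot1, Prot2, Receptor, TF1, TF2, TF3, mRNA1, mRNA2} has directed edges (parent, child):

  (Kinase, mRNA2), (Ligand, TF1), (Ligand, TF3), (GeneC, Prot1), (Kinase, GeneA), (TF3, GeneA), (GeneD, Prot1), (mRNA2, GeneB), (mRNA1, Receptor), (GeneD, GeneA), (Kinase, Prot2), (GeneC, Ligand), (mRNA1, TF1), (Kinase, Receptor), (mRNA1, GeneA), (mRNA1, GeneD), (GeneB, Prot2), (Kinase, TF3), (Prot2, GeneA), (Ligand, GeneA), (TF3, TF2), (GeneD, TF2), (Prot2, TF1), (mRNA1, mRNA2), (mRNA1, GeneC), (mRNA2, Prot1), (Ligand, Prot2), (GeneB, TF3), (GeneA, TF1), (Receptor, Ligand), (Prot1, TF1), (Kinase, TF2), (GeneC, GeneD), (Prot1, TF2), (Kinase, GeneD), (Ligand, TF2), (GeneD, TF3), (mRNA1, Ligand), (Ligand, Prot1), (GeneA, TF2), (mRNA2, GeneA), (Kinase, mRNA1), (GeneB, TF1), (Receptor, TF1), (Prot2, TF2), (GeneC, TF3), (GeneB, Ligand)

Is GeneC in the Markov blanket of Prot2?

No

Prot2 has parents GeneB, Kinase, Ligand.
Children of Prot2: GeneA, TF1, TF2.
Parents of each child, excluding Prot2:
  GeneA's other parents are GeneD, Kinase, Ligand, TF3, mRNA1, mRNA2.
  TF1 also has parents GeneA, GeneB, Ligand, Prot1, Receptor, mRNA1.
  parents(TF2) \ {Prot2} = {GeneA, GeneD, Kinase, Ligand, Prot1, TF3}.
MB(Prot2) = {GeneA, GeneB, GeneD, Kinase, Ligand, Prot1, Receptor, TF1, TF2, TF3, mRNA1, mRNA2}; GeneC is not in this set.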